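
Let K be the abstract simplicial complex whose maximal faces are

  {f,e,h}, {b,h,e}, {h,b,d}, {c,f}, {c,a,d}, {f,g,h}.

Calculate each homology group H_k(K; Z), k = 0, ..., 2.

H_0 ≅ Z,  H_1 ≅ Z,  H_2 = 0.

Fix the vertex order a < b < c < d < e < f < g < h and write every simplex with vertices in increasing order. Then dim K = 2 and the simplices of K are:

  0-simplices (8): a, b, c, d, e, f, g, h
  1-simplices (13): ac, ad, bd, be, bh, cd, cf, dh, ef, eh, fg, fh, gh
  2-simplices (5): acd, bdh, beh, efh, fgh

giving chain groups C_0 ≅ Z^8, C_1 ≅ Z^13, C_2 ≅ Z^5.

The boundary map ∂_1: C_1 → C_0 sends each edge [p,q] (with p < q) to q − p. For instance
  ∂dh = h − d.
The resulting 8×13 matrix has rank 7, and its Smith normal form has invariant factors (1,1,1,1,1,1,1).

Boundary ∂_2: C_2 → C_1 acts by ∂[p,q,r] = [q,r] − [p,r] + [p,q]. For instance
  ∂acd = cd − ad + ac,
  ∂beh = eh − bh + be.
As a 13×5 matrix over Z this has rank 5, with invariant factors (1,1,1,1,1).

Reading off H_k = ker ∂_k / im ∂_{k+1}:

  H_0: rank C_0 − rank ∂_1 = 8 − 7 = 1, and the invariant factors of ∂_1 are all 1, so H_0 ≅ Z.
  H_1: rank ker ∂_1 − rank ∂_2 = (13 − 7) − 5 = 1, and the invariant factors of ∂_2 are all 1, so H_1 ≅ Z.
  H_2: rank ker ∂_2 − rank ∂_3 = (5 − 5) − 0 = 0, and there is no ∂_3, so H_2 ≅ 0.

As a check, the Euler characteristic is 8 − 13 + 5 = 0, which agrees with 1 − 1 + 0 = 0.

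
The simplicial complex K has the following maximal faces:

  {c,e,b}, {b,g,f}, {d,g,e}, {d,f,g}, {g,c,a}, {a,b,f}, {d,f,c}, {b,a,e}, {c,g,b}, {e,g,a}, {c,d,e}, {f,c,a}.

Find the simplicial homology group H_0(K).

H_0 ≅ Z.

Fix the vertex order a < b < c < d < e < f < g and write every simplex with vertices in increasing order. Then dim K = 2 and the simplices of K are:

  0-simplices (7): a, b, c, d, e, f, g
  1-simplices (18): ab, ac, ae, af, ag, bc, be, bf, bg, cd, ce, cf, cg, de, df, dg, eg, fg
  2-simplices (12): abe, abf, acf, acg, aeg, bce, bcg, bfg, cde, cdf, deg, dfg

giving chain groups C_0 ≅ Z^7, C_1 ≅ Z^18, C_2 ≅ Z^12.

∂_1: C_1 → C_0 is given by ∂[p,q] = [q] − [p].
The 7×18 boundary matrix has rank 6 and Smith normal form diag(1,1,1,1,1,1).

∂_2: C_2 → C_1 sends each 2-simplex [p,q,r] to [q,r] − [p,r] + [p,q]. For instance
  ∂deg = eg − dg + de,
  ∂cdf = df − cf + cd.
The 18×12 boundary matrix has rank 12 and Smith normal form diag(1,1,1,1,1,1,1,1,1,1,1,2).

Reading off H_k = ker ∂_k / im ∂_{k+1}:

  H_0: rank C_0 − rank ∂_1 = 7 − 6 = 1, and the invariant factors of ∂_1 are all 1, so H_0 ≅ Z.

(K is a triangulation of the real projective plane RP^2.)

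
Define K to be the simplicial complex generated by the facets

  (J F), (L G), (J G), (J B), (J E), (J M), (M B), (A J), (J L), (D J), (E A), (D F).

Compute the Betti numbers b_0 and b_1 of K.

We work with the vertex ordering A < B < D < E < F < G < J < L < M. The simplices of K, each written with vertices in increasing order, are:

  0-simplices (9): A, B, D, E, F, G, J, L, M
  1-simplices (12): AE, AJ, BJ, BM, DF, DJ, EJ, FJ, GJ, GL, JL, JM

Hence C_0 ≅ Z^9, C_1 ≅ Z^12.

The boundary map ∂_1: C_1 → C_0 is given by ∂[p,q] = [q] − [p].
This gives a 9×12 integer matrix of rank 8; reducing to Smith normal form yields diagonal entries (1,1,1,1,1,1,1,1).

Computing H_k = (kernel of ∂_k) / (image of ∂_{k+1}):

  H_0: rank C_0 − rank ∂_1 = 9 − 8 = 1, and the invariant factors of ∂_1 are all 1, so H_0 ≅ Z.
  H_1: rank ker ∂_1 − rank ∂_2 = (12 − 8) − 0 = 4, and there is no ∂_2, so H_1 ≅ Z^4.

Hence the Betti numbers are b_0 = 1, b_1 = 4.

b_0 = 1, b_1 = 4.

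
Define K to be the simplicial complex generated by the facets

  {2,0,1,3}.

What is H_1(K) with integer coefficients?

H_1 ≅ 0.

We work with the vertex ordering 0 < 1 < 2 < 3. The simplices of K, each written with vertices in increasing order, are:

  0-simplices (4): [0], [1], [2], [3]
  1-simplices (6): [0,1], [0,2], [0,3], [1,2], [1,3], [2,3]
  2-simplices (4): [0,1,2], [0,1,3], [0,2,3], [1,2,3]
  3-simplices (1): [0,1,2,3]

giving chain groups C_0 ≅ Z^4, C_1 ≅ Z^6, C_2 ≅ Z^4, C_3 ≅ Z^1.

Boundary ∂_1: C_1 → C_0 sends each edge [p,q] (with p < q) to q − p. For instance
  ∂[0,3] = [3] − [0].
The resulting 4×6 matrix has rank 3, and its Smith normal form has invariant factors (1,1,1).

The boundary map ∂_2: C_2 → C_1 maps a triangle to the signed sum of its edges. For instance
  ∂[1,2,3] = [2,3] − [1,3] + [1,2],
  ∂[0,1,2] = [1,2] − [0,2] + [0,1].
As a 6×4 matrix over Z this has rank 3, with invariant factors (1,1,1).

The boundary map ∂_3: C_3 → C_2 sends each 3-simplex σ to the alternating sum Σ_i (−1)^i (σ with its i-th vertex removed). For instance
  ∂[0,1,2,3] = [1,2,3] − [0,2,3] + [0,1,3] − [0,1,2].
As a 4×1 matrix over Z this has rank 1, with invariant factors (1).

Computing H_k = (kernel of ∂_k) / (image of ∂_{k+1}):

  H_1: rank ker ∂_1 − rank ∂_2 = (6 − 3) − 3 = 0, and the invariant factors of ∂_2 are all 1, so H_1 ≅ 0.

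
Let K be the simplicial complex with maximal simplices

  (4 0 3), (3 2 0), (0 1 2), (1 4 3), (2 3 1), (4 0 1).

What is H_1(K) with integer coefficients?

H_1 ≅ 0.

We work with the vertex ordering 0 < 1 < 2 < 3 < 4. The simplices of K, each written with vertices in increasing order, are:

  0-simplices (5): [0], [1], [2], [3], [4]
  1-simplices (9): [0,1], [0,2], [0,3], [0,4], [1,2], [1,3], [1,4], [2,3], [3,4]
  2-simplices (6): [0,1,2], [0,1,4], [0,2,3], [0,3,4], [1,2,3], [1,3,4]

giving chain groups C_0 ≅ Z^5, C_1 ≅ Z^9, C_2 ≅ Z^6.

Boundary ∂_1: C_1 → C_0 sends each edge [p,q] (with p < q) to q − p. For instance
  ∂[0,1] = [1] − [0].
The resulting 5×9 matrix has rank 4, and its Smith normal form has invariant factors (1,1,1,1).

∂_2: C_2 → C_1 maps a triangle to the signed sum of its edges. For instance
  ∂[1,2,3] = [2,3] − [1,3] + [1,2],
  ∂[0,3,4] = [3,4] − [0,4] + [0,3].
As a 9×6 matrix over Z this has rank 5, with invariant factors (1,1,1,1,1).

From H_k ≅ ker(∂_k) / im(∂_{k+1}) we obtain:

  H_1: rank ker ∂_1 − rank ∂_2 = (9 − 4) − 5 = 0, and the invariant factors of ∂_2 are all 1, so H_1 = 0.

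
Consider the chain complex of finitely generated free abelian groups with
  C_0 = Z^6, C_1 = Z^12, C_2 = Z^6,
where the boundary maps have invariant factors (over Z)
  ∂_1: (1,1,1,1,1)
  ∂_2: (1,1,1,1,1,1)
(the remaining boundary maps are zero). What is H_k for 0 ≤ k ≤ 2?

H_0 = Z,  H_1 = Z,  H_2 = 0.

H_0: b_0 = 6 − 0 − 5 = 1; torsion from ∂_1 factors > 1: none. So H_0 = Z.
H_1: b_1 = 12 − 5 − 6 = 1; torsion from ∂_2 factors > 1: none. So H_1 = Z.
H_2: b_2 = 6 − 6 − 0 = 0; torsion from ∂_3 factors > 1: none. So H_2 = 0.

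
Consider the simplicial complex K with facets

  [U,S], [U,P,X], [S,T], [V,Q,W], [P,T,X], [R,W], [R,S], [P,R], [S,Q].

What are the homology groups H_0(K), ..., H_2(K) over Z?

H_0 ≅ Z,  H_1 ≅ Z^3,  H_2 = 0.

Order the vertices as P < Q < R < S < T < U < V < W < X. Listing each simplex with vertices in this order, K has dimension 2 with simplices:

  0-simplices (9): P, Q, R, S, T, U, V, W, X
  1-simplices (14): PR, PT, PU, PX, QS, QV, QW, RS, RW, ST, SU, TX, UX, VW
  2-simplices (3): PTX, PUX, QVW

Hence C_0 ≅ Z^9, C_1 ≅ Z^14, C_2 ≅ Z^3.

∂_1: C_1 → C_0 sends each edge [p,q] (with p < q) to q − p. For instance
  ∂PT = T − P.
The 9×14 boundary matrix has rank 8 and Smith normal form diag(1,1,1,1,1,1,1,1).

The boundary map ∂_2: C_2 → C_1 acts by ∂[p,q,r] = [q,r] − [p,r] + [p,q]. For instance
  ∂PTX = TX − PX + PT,
  ∂QVW = VW − QW + QV.
The 14×3 boundary matrix has rank 3 and Smith normal form diag(1,1,1).

Now H_k = ker ∂_k / im ∂_{k+1}, so:

  H_0: rank C_0 − rank ∂_1 = 9 − 8 = 1, and the invariant factors of ∂_1 are all 1, so H_0 = Z.
  H_1: rank ker ∂_1 − rank ∂_2 = (14 − 8) − 3 = 3, and the invariant factors of ∂_2 are all 1, so H_1 = Z^3.
  H_2: rank ker ∂_2 − rank ∂_3 = (3 − 3) − 0 = 0, and there is no ∂_3, so H_2 = 0.

As a check, the Euler characteristic is 9 − 14 + 3 = -2, which agrees with 1 − 3 + 0 = -2.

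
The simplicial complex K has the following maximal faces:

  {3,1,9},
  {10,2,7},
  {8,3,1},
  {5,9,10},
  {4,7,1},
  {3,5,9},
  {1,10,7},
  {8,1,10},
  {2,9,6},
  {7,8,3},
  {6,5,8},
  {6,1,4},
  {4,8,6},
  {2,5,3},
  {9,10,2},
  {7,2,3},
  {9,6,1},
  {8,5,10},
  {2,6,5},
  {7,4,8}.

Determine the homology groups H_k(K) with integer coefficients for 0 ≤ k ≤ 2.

Order the vertices as 1 < 2 < 3 < 4 < 5 < 6 < 7 < 8 < 9 < 10. Listing each simplex with vertices in this order, K has dimension 2 with simplices:

  0-simplices (10): [1], [2], [3], [4], [5], [6], [7], [8], [9], [10]
  1-simplices (30): (30 of them)
  2-simplices (20): (20 of them)

so the chain groups are C_0 ≅ Z^10, C_1 ≅ Z^30, C_2 ≅ Z^20.

The boundary map ∂_1: C_1 → C_0 is given by ∂[p,q] = [q] − [p]. For instance
  ∂[8,10] = [10] − [8].
The resulting 10×30 matrix has rank 9, and its Smith normal form has invariant factors (1,1,1,1,1,1,1,1,1).

∂_2: C_2 → C_1 maps a triangle to the signed sum of its edges. For instance
  ∂[1,6,9] = [6,9] − [1,9] + [1,6],
  ∂[2,5,6] = [5,6] − [2,6] + [2,5].
The resulting 30×20 matrix has rank 20, and its Smith normal form has invariant factors (1,1,1,1,1,1,1,1,1,1,1,1,1,1,1,1,1,1,1,2).

Reading off H_k = ker ∂_k / im ∂_{k+1}:

  H_0: rank C_0 − rank ∂_1 = 10 − 9 = 1, and the invariant factors of ∂_1 are all 1, so H_0 ≅ Z.
  H_1: rank ker ∂_1 − rank ∂_2 = (30 − 9) − 20 = 1, and ∂_2 has invariant factor 2 > 1, so H_1 ≅ Z × Z/2.
  H_2: rank ker ∂_2 − rank ∂_3 = (20 − 20) − 0 = 0, and there is no ∂_3, so H_2 ≅ 0.

H_0 ≅ Z,  H_1 ≅ Z × Z/2,  H_2 = 0.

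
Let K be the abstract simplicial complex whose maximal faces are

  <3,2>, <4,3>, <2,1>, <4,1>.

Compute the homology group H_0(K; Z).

H_0 ≅ Z.

Fix the vertex order 1 < 2 < 3 < 4 and write every simplex with vertices in increasing order. Then dim K = 1 and the simplices of K are:

  0-simplices (4): [1], [2], [3], [4]
  1-simplices (4): [1,2], [1,4], [2,3], [3,4]

giving chain groups C_0 ≅ Z^4, C_1 ≅ Z^4.

Boundary ∂_1: C_1 → C_0 sends each edge [p,q] (with p < q) to q − p. For instance
  ∂[3,4] = [4] − [3].
As a 4×4 matrix over Z this has rank 3, with invariant factors (1,1,1).

From H_k ≅ ker(∂_k) / im(∂_{k+1}) we obtain:

  H_0: rank C_0 − rank ∂_1 = 4 − 3 = 1, and the invariant factors of ∂_1 are all 1, so H_0 ≅ Z.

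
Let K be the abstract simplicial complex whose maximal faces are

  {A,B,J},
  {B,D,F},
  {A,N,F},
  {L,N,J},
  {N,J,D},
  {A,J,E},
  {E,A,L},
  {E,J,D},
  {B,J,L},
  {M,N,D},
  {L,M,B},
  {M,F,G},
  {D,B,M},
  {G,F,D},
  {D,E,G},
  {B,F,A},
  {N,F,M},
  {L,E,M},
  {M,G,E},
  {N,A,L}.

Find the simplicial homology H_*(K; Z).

H_0 = Z,  H_1 = Z ⊕ Z/2,  H_2 = 0.

Fix the vertex order A < B < D < E < F < G < J < L < M < N and write every simplex with vertices in increasing order. Then dim K = 2 and the simplices of K are:

  0-simplices (10): A, B, D, E, F, G, J, L, M, N
  1-simplices (30): AB, AE, AF, AJ, AL, AN, BD, BF, BJ, BL, BM, DE, DF, DG, DJ, DM, DN, EG, EJ, EL, EM, FG, FM, FN, GM, JL, JN, LM, LN, MN
  2-simplices (20): ABF, ABJ, AEJ, AEL, AFN, ALN, BDF, BDM, BJL, BLM, DEG, DEJ, DFG, DJN, DMN, EGM, ELM, FGM, FMN, JLN

giving chain groups C_0 ≅ Z^10, C_1 ≅ Z^30, C_2 ≅ Z^20.

Boundary ∂_1: C_1 → C_0 maps an edge to its endpoints' difference, ∂[p,q] = q − p. For instance
  ∂DF = F − D.
This gives a 10×30 integer matrix of rank 9; reducing to Smith normal form yields diagonal entries (1,1,1,1,1,1,1,1,1).

∂_2: C_2 → C_1 acts by ∂[p,q,r] = [q,r] − [p,r] + [p,q]. For instance
  ∂DFG = FG − DG + DF,
  ∂FMN = MN − FN + FM.
As a 30×20 matrix over Z this has rank 20, with invariant factors (1,1,1,1,1,1,1,1,1,1,1,1,1,1,1,1,1,1,1,2).

Now H_k = ker ∂_k / im ∂_{k+1}, so:

  H_0: rank C_0 − rank ∂_1 = 10 − 9 = 1, and the invariant factors of ∂_1 are all 1, so H_0 ≅ Z.
  H_1: rank ker ∂_1 − rank ∂_2 = (30 − 9) − 20 = 1, and ∂_2 has invariant factor 2 > 1, so H_1 ≅ Z ⊕ Z/2.
  H_2: rank ker ∂_2 − rank ∂_3 = (20 − 20) − 0 = 0, and there is no ∂_3, so H_2 ≅ 0.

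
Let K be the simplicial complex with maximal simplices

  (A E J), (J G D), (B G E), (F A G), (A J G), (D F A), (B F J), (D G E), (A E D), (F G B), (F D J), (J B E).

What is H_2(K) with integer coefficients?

H_2 ≅ 0.

Take the total order A < B < D < E < F < G < J on the vertex set. Then K (dimension 2) consists of the simplices:

  0-simplices (7): A, B, D, E, F, G, J
  1-simplices (18): AD, AE, AF, AG, AJ, BE, BF, BG, BJ, DE, DF, DG, DJ, EG, EJ, FG, FJ, GJ
  2-simplices (12): ADE, ADF, AEJ, AFG, AGJ, BEG, BEJ, BFG, BFJ, DEG, DFJ, DGJ

giving chain groups C_0 ≅ Z^7, C_1 ≅ Z^18, C_2 ≅ Z^12.

∂_1: C_1 → C_0 maps an edge to its endpoints' difference, ∂[p,q] = q − p. For instance
  ∂EJ = J − E.
As a 7×18 matrix over Z this has rank 6, with invariant factors (1,1,1,1,1,1).

The boundary map ∂_2: C_2 → C_1 acts by ∂[p,q,r] = [q,r] − [p,r] + [p,q]. For instance
  ∂ADF = DF − AF + AD,
  ∂AGJ = GJ − AJ + AG.
The resulting 18×12 matrix has rank 12, and its Smith normal form has invariant factors (1,1,1,1,1,1,1,1,1,1,1,2).

From H_k ≅ ker(∂_k) / im(∂_{k+1}) we obtain:

  H_2: rank ker ∂_2 − rank ∂_3 = (12 − 12) − 0 = 0, and there is no ∂_3, so H_2 ≅ 0.

(K is a triangulation of the real projective plane RP^2.)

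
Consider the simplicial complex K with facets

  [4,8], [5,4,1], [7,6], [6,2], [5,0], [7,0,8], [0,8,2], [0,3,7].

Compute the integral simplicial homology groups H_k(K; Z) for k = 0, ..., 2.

H_0 = Z,  H_1 = Z^2,  H_2 = 0.

Order the vertices as 0 < 1 < 2 < 3 < 4 < 5 < 6 < 7 < 8. Listing each simplex with vertices in this order, K has dimension 2 with simplices:

  0-simplices (9): [0], [1], [2], [3], [4], [5], [6], [7], [8]
  1-simplices (14): [0,2], [0,3], [0,5], [0,7], [0,8], [1,4], [1,5], [2,6], [2,8], [3,7], [4,5], [4,8], [6,7], [7,8]
  2-simplices (4): [0,2,8], [0,3,7], [0,7,8], [1,4,5]

giving chain groups C_0 ≅ Z^9, C_1 ≅ Z^14, C_2 ≅ Z^4.

Boundary ∂_1: C_1 → C_0 sends each edge [p,q] (with p < q) to q − p. For instance
  ∂[1,5] = [5] − [1].
The 9×14 boundary matrix has rank 8 and Smith normal form diag(1,1,1,1,1,1,1,1).

The boundary map ∂_2: C_2 → C_1 maps a triangle to the signed sum of its edges. For instance
  ∂[0,3,7] = [3,7] − [0,7] + [0,3],
  ∂[0,2,8] = [2,8] − [0,8] + [0,2].
The 14×4 boundary matrix has rank 4 and Smith normal form diag(1,1,1,1).

Computing H_k = (kernel of ∂_k) / (image of ∂_{k+1}):

  H_0: rank C_0 − rank ∂_1 = 9 − 8 = 1, and the invariant factors of ∂_1 are all 1, so H_0 ≅ Z.
  H_1: rank ker ∂_1 − rank ∂_2 = (14 − 8) − 4 = 2, and the invariant factors of ∂_2 are all 1, so H_1 ≅ Z^2.
  H_2: rank ker ∂_2 − rank ∂_3 = (4 − 4) − 0 = 0, and there is no ∂_3, so H_2 ≅ 0.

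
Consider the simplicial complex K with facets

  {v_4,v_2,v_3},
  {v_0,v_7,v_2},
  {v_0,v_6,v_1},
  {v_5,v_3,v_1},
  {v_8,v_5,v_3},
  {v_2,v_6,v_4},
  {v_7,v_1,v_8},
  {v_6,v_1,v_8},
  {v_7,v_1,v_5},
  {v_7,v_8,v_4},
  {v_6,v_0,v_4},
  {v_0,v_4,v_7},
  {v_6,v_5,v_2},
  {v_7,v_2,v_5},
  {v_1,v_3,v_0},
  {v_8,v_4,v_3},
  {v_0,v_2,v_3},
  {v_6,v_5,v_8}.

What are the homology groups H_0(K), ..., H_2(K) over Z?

We work with the vertex ordering v_0 < v_1 < v_2 < v_3 < v_4 < v_5 < v_6 < v_7 < v_8. The simplices of K, each written with vertices in increasing order, are:

  0-simplices (9): [v_0], [v_1], [v_2], [v_3], [v_4], [v_5], [v_6], [v_7], [v_8]
  1-simplices (27): (27 of them)
  2-simplices (18): (18 of them)

giving chain groups C_0 ≅ Z^9, C_1 ≅ Z^27, C_2 ≅ Z^18.

The boundary map ∂_1: C_1 → C_0 is given by ∂[p,q] = [q] − [p]. For instance
  ∂[v_4,v_7] = [v_7] − [v_4].
The resulting 9×27 matrix has rank 8, and its Smith normal form has invariant factors (1,1,1,1,1,1,1,1).

Boundary ∂_2: C_2 → C_1 sends each 2-simplex [p,q,r] to [q,r] − [p,r] + [p,q]. For instance
  ∂[v_0,v_4,v_6] = [v_4,v_6] − [v_0,v_6] + [v_0,v_4],
  ∂[v_3,v_4,v_8] = [v_4,v_8] − [v_3,v_8] + [v_3,v_4].
The resulting 27×18 matrix has rank 18, and its Smith normal form has invariant factors (1,1,1,1,1,1,1,1,1,1,1,1,1,1,1,1,1,2).

From H_k ≅ ker(∂_k) / im(∂_{k+1}) we obtain:

  H_0: rank C_0 − rank ∂_1 = 9 − 8 = 1, and the invariant factors of ∂_1 are all 1, so H_0 ≅ Z.
  H_1: rank ker ∂_1 − rank ∂_2 = (27 − 8) − 18 = 1, and ∂_2 has invariant factor 2 > 1, so H_1 ≅ Z ⊕ Z/2.
  H_2: rank ker ∂_2 − rank ∂_3 = (18 − 18) − 0 = 0, and there is no ∂_3, so H_2 ≅ 0.

As a check, the Euler characteristic is 9 − 27 + 18 = 0, which agrees with 1 − 1 + 0 = 0.

H_0 = Z,  H_1 = Z ⊕ Z/2,  H_2 = 0.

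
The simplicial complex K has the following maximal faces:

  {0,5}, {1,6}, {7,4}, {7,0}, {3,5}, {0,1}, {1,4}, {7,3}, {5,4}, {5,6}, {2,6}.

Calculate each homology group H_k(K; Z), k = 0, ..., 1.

H_0 = Z,  H_1 = Z^4.

We work with the vertex ordering 0 < 1 < 2 < 3 < 4 < 5 < 6 < 7. The simplices of K, each written with vertices in increasing order, are:

  0-simplices (8): [0], [1], [2], [3], [4], [5], [6], [7]
  1-simplices (11): [0,1], [0,5], [0,7], [1,4], [1,6], [2,6], [3,5], [3,7], [4,5], [4,7], [5,6]

giving chain groups C_0 ≅ Z^8, C_1 ≅ Z^11.

∂_1: C_1 → C_0 sends each edge [p,q] (with p < q) to q − p. For instance
  ∂[4,7] = [7] − [4].
The 8×11 boundary matrix has rank 7 and Smith normal form diag(1,1,1,1,1,1,1).

Computing H_k = (kernel of ∂_k) / (image of ∂_{k+1}):

  H_0: rank C_0 − rank ∂_1 = 8 − 7 = 1, and the invariant factors of ∂_1 are all 1, so H_0 = Z.
  H_1: rank ker ∂_1 − rank ∂_2 = (11 − 7) − 0 = 4, and there is no ∂_2, so H_1 = Z^4.

As a check, the Euler characteristic is 8 − 11 = -3, which agrees with 1 − 4 = -3.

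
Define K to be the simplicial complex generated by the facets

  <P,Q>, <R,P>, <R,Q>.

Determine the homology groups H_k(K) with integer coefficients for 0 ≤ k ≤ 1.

K has 3 vertices, 3 edges.
rank ∂_0 = 0, rank ∂_1 = 2 ⇒ b_0 = 3 − 0 − 2 = 1; all invariant factors of ∂_1 are 1 so no torsion. So H_0 = Z.
rank ∂_1 = 2, rank ∂_2 = 0 ⇒ b_1 = 3 − 2 − 0 = 1. So H_1 = Z.

H_0 = Z,  H_1 = Z.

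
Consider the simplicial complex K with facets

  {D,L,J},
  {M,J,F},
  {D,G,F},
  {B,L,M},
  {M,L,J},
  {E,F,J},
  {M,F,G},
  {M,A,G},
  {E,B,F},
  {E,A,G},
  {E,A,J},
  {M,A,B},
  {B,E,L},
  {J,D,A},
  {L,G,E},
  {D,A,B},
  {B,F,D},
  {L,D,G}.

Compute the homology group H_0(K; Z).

Fix the vertex order A < B < D < E < F < G < J < L < M and write every simplex with vertices in increasing order. Then dim K = 2 and the simplices of K are:

  0-simplices (9): A, B, D, E, F, G, J, L, M
  1-simplices (27): AB, AD, AE, AG, AJ, AM, BD, BE, BF, BL, BM, DF, DG, DJ, DL, EF, EG, EJ, EL, FG, FJ, FM, GL, GM, JL, JM, LM
  2-simplices (18): ABD, ABM, ADJ, AEG, AEJ, AGM, BDF, BEF, BEL, BLM, DFG, DGL, DJL, EFJ, EGL, FGM, FJM, JLM

giving chain groups C_0 ≅ Z^9, C_1 ≅ Z^27, C_2 ≅ Z^18.

∂_1: C_1 → C_0 is given by ∂[p,q] = [q] − [p].
This gives a 9×27 integer matrix of rank 8; reducing to Smith normal form yields diagonal entries (1,1,1,1,1,1,1,1).

Boundary ∂_2: C_2 → C_1 maps a triangle to the signed sum of its edges. For instance
  ∂JLM = LM − JM + JL,
  ∂FJM = JM − FM + FJ.
The 27×18 boundary matrix has rank 17 and Smith normal form diag(1,1,1,1,1,1,1,1,1,1,1,1,1,1,1,1,1).

Now H_k = ker ∂_k / im ∂_{k+1}, so:

  H_0: rank C_0 − rank ∂_1 = 9 − 8 = 1, and the invariant factors of ∂_1 are all 1, so H_0 = Z.

(K is a triangulation of the torus T^2.)

H_0 = Z.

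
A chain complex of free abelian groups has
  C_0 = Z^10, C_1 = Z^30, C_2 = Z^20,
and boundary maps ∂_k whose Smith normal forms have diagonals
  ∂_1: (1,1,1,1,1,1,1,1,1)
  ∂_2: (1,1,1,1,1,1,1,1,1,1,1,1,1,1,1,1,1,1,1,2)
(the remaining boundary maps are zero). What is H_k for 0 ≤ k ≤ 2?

H_0: b_0 = 10 − 0 − 9 = 1; torsion from ∂_1 factors > 1: none. So H_0 ≅ Z.
H_1: b_1 = 30 − 9 − 20 = 1; torsion from ∂_2 factors > 1: [2]. So H_1 ≅ Z ⊕ Z/2.
H_2: b_2 = 20 − 20 − 0 = 0; torsion from ∂_3 factors > 1: none. So H_2 ≅ 0.

H_0 ≅ Z,  H_1 ≅ Z ⊕ Z/2,  H_2 = 0.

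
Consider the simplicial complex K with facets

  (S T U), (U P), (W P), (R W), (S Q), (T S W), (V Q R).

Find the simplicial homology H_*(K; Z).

Order the vertices as P < Q < R < S < T < U < V < W. Listing each simplex with vertices in this order, K has dimension 2 with simplices:

  0-simplices (8): P, Q, R, S, T, U, V, W
  1-simplices (12): PU, PW, QR, QS, QV, RV, RW, ST, SU, SW, TU, TW
  2-simplices (3): QRV, STU, STW

Hence C_0 ≅ Z^8, C_1 ≅ Z^12, C_2 ≅ Z^3.

The boundary map ∂_1: C_1 → C_0 is given by ∂[p,q] = [q] − [p].
As a 8×12 matrix over Z this has rank 7, with invariant factors (1,1,1,1,1,1,1).

∂_2: C_2 → C_1 acts by ∂[p,q,r] = [q,r] − [p,r] + [p,q]. For instance
  ∂STU = TU − SU + ST,
  ∂STW = TW − SW + ST.
The resulting 12×3 matrix has rank 3, and its Smith normal form has invariant factors (1,1,1).

Now H_k = ker ∂_k / im ∂_{k+1}, so:

  H_0: rank C_0 − rank ∂_1 = 8 − 7 = 1, and the invariant factors of ∂_1 are all 1, so H_0 = Z.
  H_1: rank ker ∂_1 − rank ∂_2 = (12 − 7) − 3 = 2, and the invariant factors of ∂_2 are all 1, so H_1 = Z^2.
  H_2: rank ker ∂_2 − rank ∂_3 = (3 − 3) − 0 = 0, and there is no ∂_3, so H_2 = 0.

As a check, the Euler characteristic is 8 − 12 + 3 = -1, which agrees with 1 − 2 + 0 = -1.

H_0 = Z,  H_1 = Z^2,  H_2 = 0.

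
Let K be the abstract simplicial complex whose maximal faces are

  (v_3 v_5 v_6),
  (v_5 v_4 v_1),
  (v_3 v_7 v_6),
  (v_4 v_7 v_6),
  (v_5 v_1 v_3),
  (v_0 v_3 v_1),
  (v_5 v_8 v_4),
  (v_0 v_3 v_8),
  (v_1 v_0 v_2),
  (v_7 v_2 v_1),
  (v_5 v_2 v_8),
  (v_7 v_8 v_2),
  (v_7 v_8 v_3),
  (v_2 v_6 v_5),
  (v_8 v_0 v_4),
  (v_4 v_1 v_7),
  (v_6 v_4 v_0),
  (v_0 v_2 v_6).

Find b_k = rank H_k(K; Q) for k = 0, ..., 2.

b_0 = 1, b_1 = 2, b_2 = 1.

Take the total order v_0 < v_1 < v_2 < v_3 < v_4 < v_5 < v_6 < v_7 < v_8 on the vertex set. Then K (dimension 2) consists of the simplices:

  0-simplices (9): [v_0], [v_1], [v_2], [v_3], [v_4], [v_5], [v_6], [v_7], [v_8]
  1-simplices (27): (27 of them)
  2-simplices (18): (18 of them)

so the chain groups are C_0 ≅ Z^9, C_1 ≅ Z^27, C_2 ≅ Z^18.

Boundary ∂_1: C_1 → C_0 maps an edge to its endpoints' difference, ∂[p,q] = q − p. For instance
  ∂[v_0,v_6] = [v_6] − [v_0].
The resulting 9×27 matrix has rank 8, and its Smith normal form has invariant factors (1,1,1,1,1,1,1,1).

The boundary map ∂_2: C_2 → C_1 acts by ∂[p,q,r] = [q,r] − [p,r] + [p,q]. For instance
  ∂[v_2,v_7,v_8] = [v_7,v_8] − [v_2,v_8] + [v_2,v_7],
  ∂[v_2,v_5,v_8] = [v_5,v_8] − [v_2,v_8] + [v_2,v_5].
The resulting 27×18 matrix has rank 17, and its Smith normal form has invariant factors (1,1,1,1,1,1,1,1,1,1,1,1,1,1,1,1,1).

Reading off H_k = ker ∂_k / im ∂_{k+1}:

  H_0: rank C_0 − rank ∂_1 = 9 − 8 = 1, and the invariant factors of ∂_1 are all 1, so H_0 = Z.
  H_1: rank ker ∂_1 − rank ∂_2 = (27 − 8) − 17 = 2, and the invariant factors of ∂_2 are all 1, so H_1 = Z^2.
  H_2: rank ker ∂_2 − rank ∂_3 = (18 − 17) − 0 = 1, and there is no ∂_3, so H_2 = Z.

As a check, the Euler characteristic is 9 − 27 + 18 = 0, which agrees with 1 − 2 + 1 = 0.
(K is a triangulation of the torus T^2.)

Hence the Betti numbers are b_0 = 1, b_1 = 2, b_2 = 1.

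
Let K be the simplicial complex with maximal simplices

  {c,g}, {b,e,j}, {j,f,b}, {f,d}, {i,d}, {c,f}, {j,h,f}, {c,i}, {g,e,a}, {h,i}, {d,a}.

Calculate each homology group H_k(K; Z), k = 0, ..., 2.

Fix the vertex order a < b < c < d < e < f < g < h < i < j and write every simplex with vertices in increasing order. Then dim K = 2 and the simplices of K are:

  0-simplices (10): a, b, c, d, e, f, g, h, i, j
  1-simplices (17): ad, ae, ag, be, bf, bj, cf, cg, ci, df, di, eg, ej, fh, fj, hi, hj
  2-simplices (4): aeg, bej, bfj, fhj

giving chain groups C_0 ≅ Z^10, C_1 ≅ Z^17, C_2 ≅ Z^4.

∂_1: C_1 → C_0 maps an edge to its endpoints' difference, ∂[p,q] = q − p.
This gives a 10×17 integer matrix of rank 9; reducing to Smith normal form yields diagonal entries (1,1,1,1,1,1,1,1,1).

Boundary ∂_2: C_2 → C_1 maps a triangle to the signed sum of its edges. For instance
  ∂bfj = fj − bj + bf,
  ∂fhj = hj − fj + fh.
This gives a 17×4 integer matrix of rank 4; reducing to Smith normal form yields diagonal entries (1,1,1,1).

Reading off H_k = ker ∂_k / im ∂_{k+1}:

  H_0: rank C_0 − rank ∂_1 = 10 − 9 = 1, and the invariant factors of ∂_1 are all 1, so H_0 = Z.
  H_1: rank ker ∂_1 − rank ∂_2 = (17 − 9) − 4 = 4, and the invariant factors of ∂_2 are all 1, so H_1 = Z^4.
  H_2: rank ker ∂_2 − rank ∂_3 = (4 − 4) − 0 = 0, and there is no ∂_3, so H_2 = 0.

H_0 ≅ Z,  H_1 ≅ Z^4,  H_2 = 0.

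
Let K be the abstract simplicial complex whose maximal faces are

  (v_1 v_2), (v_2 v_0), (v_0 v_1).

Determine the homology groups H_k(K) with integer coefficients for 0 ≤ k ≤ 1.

H_0 ≅ Z,  H_1 ≅ Z.

Fix the vertex order v_0 < v_1 < v_2 and write every simplex with vertices in increasing order. Then dim K = 1 and the simplices of K are:

  0-simplices (3): [v_0], [v_1], [v_2]
  1-simplices (3): [v_0,v_1], [v_0,v_2], [v_1,v_2]

giving chain groups C_0 ≅ Z^3, C_1 ≅ Z^3.

Boundary ∂_1: C_1 → C_0 sends each edge [p,q] (with p < q) to q − p. For instance
  ∂[v_1,v_2] = [v_2] − [v_1].
As a 3×3 matrix over Z this has rank 2, with invariant factors (1,1).

Computing H_k = (kernel of ∂_k) / (image of ∂_{k+1}):

  H_0: rank C_0 − rank ∂_1 = 3 − 2 = 1, and the invariant factors of ∂_1 are all 1, so H_0 = Z.
  H_1: rank ker ∂_1 − rank ∂_2 = (3 − 2) − 0 = 1, and there is no ∂_2, so H_1 = Z.

As a check, the Euler characteristic is 3 − 3 = 0, which agrees with 1 − 1 = 0.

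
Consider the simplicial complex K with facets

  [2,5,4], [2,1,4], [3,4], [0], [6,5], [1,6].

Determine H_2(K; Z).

We work with the vertex ordering 0 < 1 < 2 < 3 < 4 < 5 < 6. The simplices of K, each written with vertices in increasing order, are:

  0-simplices (7): [0], [1], [2], [3], [4], [5], [6]
  1-simplices (8): [1,2], [1,4], [1,6], [2,4], [2,5], [3,4], [4,5], [5,6]
  2-simplices (2): [1,2,4], [2,4,5]

so the chain groups are C_0 ≅ Z^7, C_1 ≅ Z^8, C_2 ≅ Z^2.

The boundary map ∂_1: C_1 → C_0 is given by ∂[p,q] = [q] − [p].
As a 7×8 matrix over Z this has rank 5, with invariant factors (1,1,1,1,1).

∂_2: C_2 → C_1 sends each 2-simplex [p,q,r] to [q,r] − [p,r] + [p,q]. For instance
  ∂[1,2,4] = [2,4] − [1,4] + [1,2],
  ∂[2,4,5] = [4,5] − [2,5] + [2,4].
The resulting 8×2 matrix has rank 2, and its Smith normal form has invariant factors (1,1).

Computing H_k = (kernel of ∂_k) / (image of ∂_{k+1}):

  H_2: rank ker ∂_2 − rank ∂_3 = (2 − 2) − 0 = 0, and there is no ∂_3, so H_2 ≅ 0.

H_2 ≅ 0.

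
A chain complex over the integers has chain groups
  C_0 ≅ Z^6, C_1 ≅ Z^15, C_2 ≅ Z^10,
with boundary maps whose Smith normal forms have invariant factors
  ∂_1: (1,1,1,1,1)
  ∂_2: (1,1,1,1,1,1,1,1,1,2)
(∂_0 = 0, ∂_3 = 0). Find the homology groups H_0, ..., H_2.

H_0 ≅ Z,  H_1 ≅ Z/2Z,  H_2 = 0.

H_0: b_0 = 6 − 0 − 5 = 1; torsion from ∂_1 factors > 1: none. So H_0 ≅ Z.
H_1: b_1 = 15 − 5 − 10 = 0; torsion from ∂_2 factors > 1: [2]. So H_1 ≅ Z/2Z.
H_2: b_2 = 10 − 10 − 0 = 0; torsion from ∂_3 factors > 1: none. So H_2 ≅ 0.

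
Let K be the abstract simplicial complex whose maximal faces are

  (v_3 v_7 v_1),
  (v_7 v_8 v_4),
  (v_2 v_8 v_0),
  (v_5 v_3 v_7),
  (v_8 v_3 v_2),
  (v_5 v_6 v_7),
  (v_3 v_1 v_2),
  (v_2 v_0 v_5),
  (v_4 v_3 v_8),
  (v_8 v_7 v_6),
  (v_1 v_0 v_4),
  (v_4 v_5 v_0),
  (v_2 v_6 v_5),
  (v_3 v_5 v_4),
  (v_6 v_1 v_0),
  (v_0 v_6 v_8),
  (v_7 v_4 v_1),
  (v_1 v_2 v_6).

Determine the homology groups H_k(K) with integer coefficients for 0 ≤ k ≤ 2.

H_0 ≅ Z,  H_1 ≅ Z ⊕ Z/2Z,  H_2 = 0.

Order the vertices as v_0 < v_1 < v_2 < v_3 < v_4 < v_5 < v_6 < v_7 < v_8. Listing each simplex with vertices in this order, K has dimension 2 with simplices:

  0-simplices (9): [v_0], [v_1], [v_2], [v_3], [v_4], [v_5], [v_6], [v_7], [v_8]
  1-simplices (27): (27 of them)
  2-simplices (18): (18 of them)

so the chain groups are C_0 ≅ Z^9, C_1 ≅ Z^27, C_2 ≅ Z^18.

Boundary ∂_1: C_1 → C_0 sends each edge [p,q] (with p < q) to q − p.
The resulting 9×27 matrix has rank 8, and its Smith normal form has invariant factors (1,1,1,1,1,1,1,1).

Boundary ∂_2: C_2 → C_1 maps a triangle to the signed sum of its edges. For instance
  ∂[v_0,v_1,v_6] = [v_1,v_6] − [v_0,v_6] + [v_0,v_1],
  ∂[v_3,v_5,v_7] = [v_5,v_7] − [v_3,v_7] + [v_3,v_5].
The resulting 27×18 matrix has rank 18, and its Smith normal form has invariant factors (1,1,1,1,1,1,1,1,1,1,1,1,1,1,1,1,1,2).

Reading off H_k = ker ∂_k / im ∂_{k+1}:

  H_0: rank C_0 − rank ∂_1 = 9 − 8 = 1, and the invariant factors of ∂_1 are all 1, so H_0 = Z.
  H_1: rank ker ∂_1 − rank ∂_2 = (27 − 8) − 18 = 1, and ∂_2 has invariant factor 2 > 1, so H_1 = Z ⊕ Z/2Z.
  H_2: rank ker ∂_2 − rank ∂_3 = (18 − 18) − 0 = 0, and there is no ∂_3, so H_2 = 0.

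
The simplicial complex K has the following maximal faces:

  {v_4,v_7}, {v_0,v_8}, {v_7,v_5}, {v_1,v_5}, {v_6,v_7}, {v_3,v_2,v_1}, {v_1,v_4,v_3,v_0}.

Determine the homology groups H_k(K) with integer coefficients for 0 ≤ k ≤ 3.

H_0 = Z,  H_1 = Z,  H_2 = 0,  H_3 = 0.

Fix the vertex order v_0 < v_1 < v_2 < v_3 < v_4 < v_5 < v_6 < v_7 < v_8 and write every simplex with vertices in increasing order. Then dim K = 3 and the simplices of K are:

  0-simplices (9): [v_0], [v_1], [v_2], [v_3], [v_4], [v_5], [v_6], [v_7], [v_8]
  1-simplices (13): [v_0,v_1], [v_0,v_3], [v_0,v_4], [v_0,v_8], [v_1,v_2], [v_1,v_3], [v_1,v_4], [v_1,v_5], [v_2,v_3], [v_3,v_4], [v_4,v_7], [v_5,v_7], [v_6,v_7]
  2-simplices (5): [v_0,v_1,v_3], [v_0,v_1,v_4], [v_0,v_3,v_4], [v_1,v_2,v_3], [v_1,v_3,v_4]
  3-simplices (1): [v_0,v_1,v_3,v_4]

giving chain groups C_0 ≅ Z^9, C_1 ≅ Z^13, C_2 ≅ Z^5, C_3 ≅ Z^1.

The boundary map ∂_1: C_1 → C_0 sends each edge [p,q] (with p < q) to q − p. For instance
  ∂[v_1,v_4] = [v_4] − [v_1].
The resulting 9×13 matrix has rank 8, and its Smith normal form has invariant factors (1,1,1,1,1,1,1,1).

∂_2: C_2 → C_1 acts by ∂[p,q,r] = [q,r] − [p,r] + [p,q]. For instance
  ∂[v_0,v_3,v_4] = [v_3,v_4] − [v_0,v_4] + [v_0,v_3],
  ∂[v_0,v_1,v_3] = [v_1,v_3] − [v_0,v_3] + [v_0,v_1].
This gives a 13×5 integer matrix of rank 4; reducing to Smith normal form yields diagonal entries (1,1,1,1).

∂_3: C_3 → C_2 sends each 3-simplex σ to the alternating sum Σ_i (−1)^i (σ with its i-th vertex removed). For instance
  ∂[v_0,v_1,v_3,v_4] = [v_1,v_3,v_4] − [v_0,v_3,v_4] + [v_0,v_1,v_4] − [v_0,v_1,v_3].
This gives a 5×1 integer matrix of rank 1; reducing to Smith normal form yields diagonal entries (1).

From H_k ≅ ker(∂_k) / im(∂_{k+1}) we obtain:

  H_0: rank C_0 − rank ∂_1 = 9 − 8 = 1, and the invariant factors of ∂_1 are all 1, so H_0 = Z.
  H_1: rank ker ∂_1 − rank ∂_2 = (13 − 8) − 4 = 1, and the invariant factors of ∂_2 are all 1, so H_1 = Z.
  H_2: rank ker ∂_2 − rank ∂_3 = (5 − 4) − 1 = 0, and the invariant factors of ∂_3 are all 1, so H_2 = 0.
  H_3: rank ker ∂_3 − rank ∂_4 = (1 − 1) − 0 = 0, and there is no ∂_4, so H_3 = 0.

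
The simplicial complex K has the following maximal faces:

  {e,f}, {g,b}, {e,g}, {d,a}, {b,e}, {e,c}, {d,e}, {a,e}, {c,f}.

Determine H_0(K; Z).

Fix the vertex order a < b < c < d < e < f < g and write every simplex with vertices in increasing order. Then dim K = 1 and the simplices of K are:

  0-simplices (7): a, b, c, d, e, f, g
  1-simplices (9): ad, ae, be, bg, ce, cf, de, ef, eg

giving chain groups C_0 ≅ Z^7, C_1 ≅ Z^9.

∂_1: C_1 → C_0 is given by ∂[p,q] = [q] − [p].
This gives a 7×9 integer matrix of rank 6; reducing to Smith normal form yields diagonal entries (1,1,1,1,1,1).

Now H_k = ker ∂_k / im ∂_{k+1}, so:

  H_0: rank C_0 − rank ∂_1 = 7 − 6 = 1, and the invariant factors of ∂_1 are all 1, so H_0 ≅ Z.

(K is a triangulation of a wedge of 3 circles.)

H_0 = Z.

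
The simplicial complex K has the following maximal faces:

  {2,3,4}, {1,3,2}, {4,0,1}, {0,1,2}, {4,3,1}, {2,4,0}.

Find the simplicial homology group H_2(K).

H_2 ≅ Z.

K has 5 vertices, 9 edges, 6 triangles.
rank ∂_2 = 5, rank ∂_3 = 0 ⇒ b_2 = 6 − 5 − 0 = 1. So H_2 = Z.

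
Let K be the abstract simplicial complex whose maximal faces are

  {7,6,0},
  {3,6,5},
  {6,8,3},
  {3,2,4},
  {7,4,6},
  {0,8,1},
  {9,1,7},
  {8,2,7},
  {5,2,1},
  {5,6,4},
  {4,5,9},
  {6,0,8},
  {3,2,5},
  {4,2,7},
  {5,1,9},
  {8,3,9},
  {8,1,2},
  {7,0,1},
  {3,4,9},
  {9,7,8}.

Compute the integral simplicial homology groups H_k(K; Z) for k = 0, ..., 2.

K has 10 vertices, 30 edges, 20 triangles.
rank ∂_0 = 0, rank ∂_1 = 9 ⇒ b_0 = 10 − 0 − 9 = 1; all invariant factors of ∂_1 are 1 so no torsion. So H_0 = Z.
rank ∂_1 = 9, rank ∂_2 = 20 ⇒ b_1 = 30 − 9 − 20 = 1; ∂_2 has invariant factor(s) [2] giving torsion. So H_1 = Z × Z/2.
rank ∂_2 = 20, rank ∂_3 = 0 ⇒ b_2 = 20 − 20 − 0 = 0. So H_2 = 0.

H_0 ≅ Z,  H_1 ≅ Z × Z/2,  H_2 = 0.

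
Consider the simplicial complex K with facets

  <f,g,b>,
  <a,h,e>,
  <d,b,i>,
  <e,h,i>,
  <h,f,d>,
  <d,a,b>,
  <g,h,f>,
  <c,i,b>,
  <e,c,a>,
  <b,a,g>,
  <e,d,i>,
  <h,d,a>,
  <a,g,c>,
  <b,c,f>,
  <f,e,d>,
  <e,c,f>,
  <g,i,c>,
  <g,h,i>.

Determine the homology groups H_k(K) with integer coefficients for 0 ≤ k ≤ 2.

H_0 ≅ Z,  H_1 ≅ Z ⊕ Z/2,  H_2 = 0.

Fix the vertex order a < b < c < d < e < f < g < h < i and write every simplex with vertices in increasing order. Then dim K = 2 and the simplices of K are:

  0-simplices (9): a, b, c, d, e, f, g, h, i
  1-simplices (27): ab, ac, ad, ae, ag, ah, bc, bd, bf, bg, bi, ce, cf, cg, ci, de, df, dh, di, ef, eh, ei, fg, fh, gh, gi, hi
  2-simplices (18): abd, abg, ace, acg, adh, aeh, bcf, bci, bdi, bfg, cef, cgi, def, dei, dfh, ehi, fgh, ghi

giving chain groups C_0 ≅ Z^9, C_1 ≅ Z^27, C_2 ≅ Z^18.

The boundary map ∂_1: C_1 → C_0 maps an edge to its endpoints' difference, ∂[p,q] = q − p. For instance
  ∂ef = f − e.
The 9×27 boundary matrix has rank 8 and Smith normal form diag(1,1,1,1,1,1,1,1).

∂_2: C_2 → C_1 maps a triangle to the signed sum of its edges. For instance
  ∂bdi = di − bi + bd,
  ∂cef = ef − cf + ce.
As a 27×18 matrix over Z this has rank 18, with invariant factors (1,1,1,1,1,1,1,1,1,1,1,1,1,1,1,1,1,2).

Reading off H_k = ker ∂_k / im ∂_{k+1}:

  H_0: rank C_0 − rank ∂_1 = 9 − 8 = 1, and the invariant factors of ∂_1 are all 1, so H_0 = Z.
  H_1: rank ker ∂_1 − rank ∂_2 = (27 − 8) − 18 = 1, and ∂_2 has invariant factor 2 > 1, so H_1 = Z ⊕ Z/2.
  H_2: rank ker ∂_2 − rank ∂_3 = (18 − 18) − 0 = 0, and there is no ∂_3, so H_2 = 0.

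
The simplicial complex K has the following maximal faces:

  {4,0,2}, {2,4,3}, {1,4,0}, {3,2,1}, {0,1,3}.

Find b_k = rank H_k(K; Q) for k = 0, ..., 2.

b_0 = 1, b_1 = 1, b_2 = 0.

Take the total order 0 < 1 < 2 < 3 < 4 on the vertex set. Then K (dimension 2) consists of the simplices:

  0-simplices (5): [0], [1], [2], [3], [4]
  1-simplices (10): [0,1], [0,2], [0,3], [0,4], [1,2], [1,3], [1,4], [2,3], [2,4], [3,4]
  2-simplices (5): [0,1,3], [0,1,4], [0,2,4], [1,2,3], [2,3,4]

giving chain groups C_0 ≅ Z^5, C_1 ≅ Z^10, C_2 ≅ Z^5.

∂_1: C_1 → C_0 sends each edge [p,q] (with p < q) to q − p. For instance
  ∂[1,2] = [2] − [1].
As a 5×10 matrix over Z this has rank 4, with invariant factors (1,1,1,1).

The boundary map ∂_2: C_2 → C_1 maps a triangle to the signed sum of its edges. For instance
  ∂[2,3,4] = [3,4] − [2,4] + [2,3],
  ∂[0,1,4] = [1,4] − [0,4] + [0,1].
The resulting 10×5 matrix has rank 5, and its Smith normal form has invariant factors (1,1,1,1,1).

Now H_k = ker ∂_k / im ∂_{k+1}, so:

  H_0: rank C_0 − rank ∂_1 = 5 − 4 = 1, and the invariant factors of ∂_1 are all 1, so H_0 ≅ Z.
  H_1: rank ker ∂_1 − rank ∂_2 = (10 − 4) − 5 = 1, and the invariant factors of ∂_2 are all 1, so H_1 ≅ Z.
  H_2: rank ker ∂_2 − rank ∂_3 = (5 − 5) − 0 = 0, and there is no ∂_3, so H_2 ≅ 0.

As a check, the Euler characteristic is 5 − 10 + 5 = 0, which agrees with 1 − 1 + 0 = 0.

Hence the Betti numbers are b_0 = 1, b_1 = 1, b_2 = 0.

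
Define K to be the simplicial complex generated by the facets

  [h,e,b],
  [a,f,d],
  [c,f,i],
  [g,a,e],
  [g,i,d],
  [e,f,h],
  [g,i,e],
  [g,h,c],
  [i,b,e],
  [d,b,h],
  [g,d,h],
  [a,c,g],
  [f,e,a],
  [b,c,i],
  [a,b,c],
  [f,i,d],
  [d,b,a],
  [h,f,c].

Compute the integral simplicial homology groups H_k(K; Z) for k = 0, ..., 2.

We work with the vertex ordering a < b < c < d < e < f < g < h < i. The simplices of K, each written with vertices in increasing order, are:

  0-simplices (9): a, b, c, d, e, f, g, h, i
  1-simplices (27): ab, ac, ad, ae, af, ag, bc, bd, be, bh, bi, cf, cg, ch, ci, df, dg, dh, di, ef, eg, eh, ei, fh, fi, gh, gi
  2-simplices (18): abc, abd, acg, adf, aef, aeg, bci, bdh, beh, bei, cfh, cfi, cgh, dfi, dgh, dgi, efh, egi

so the chain groups are C_0 ≅ Z^9, C_1 ≅ Z^27, C_2 ≅ Z^18.

Boundary ∂_1: C_1 → C_0 sends each edge [p,q] (with p < q) to q − p. For instance
  ∂fh = h − f.
As a 9×27 matrix over Z this has rank 8, with invariant factors (1,1,1,1,1,1,1,1).

Boundary ∂_2: C_2 → C_1 sends each 2-simplex [p,q,r] to [q,r] − [p,r] + [p,q]. For instance
  ∂cfi = fi − ci + cf,
  ∂beh = eh − bh + be.
This gives a 27×18 integer matrix of rank 17; reducing to Smith normal form yields diagonal entries (1,1,1,1,1,1,1,1,1,1,1,1,1,1,1,1,1).

Now H_k = ker ∂_k / im ∂_{k+1}, so:

  H_0: rank C_0 − rank ∂_1 = 9 − 8 = 1, and the invariant factors of ∂_1 are all 1, so H_0 ≅ Z.
  H_1: rank ker ∂_1 − rank ∂_2 = (27 − 8) − 17 = 2, and the invariant factors of ∂_2 are all 1, so H_1 ≅ Z^2.
  H_2: rank ker ∂_2 − rank ∂_3 = (18 − 17) − 0 = 1, and there is no ∂_3, so H_2 ≅ Z.

As a check, the Euler characteristic is 9 − 27 + 18 = 0, which agrees with 1 − 2 + 1 = 0.
(K is a triangulation of the torus T^2.)

H_0 ≅ Z,  H_1 ≅ Z^2,  H_2 ≅ Z.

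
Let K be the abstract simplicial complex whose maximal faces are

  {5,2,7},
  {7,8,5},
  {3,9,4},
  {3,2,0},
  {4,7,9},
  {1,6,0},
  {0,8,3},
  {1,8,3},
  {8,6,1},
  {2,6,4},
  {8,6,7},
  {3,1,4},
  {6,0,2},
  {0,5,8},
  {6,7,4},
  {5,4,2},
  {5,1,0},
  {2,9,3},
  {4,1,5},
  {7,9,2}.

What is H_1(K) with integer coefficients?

We work with the vertex ordering 0 < 1 < 2 < 3 < 4 < 5 < 6 < 7 < 8 < 9. The simplices of K, each written with vertices in increasing order, are:

  0-simplices (10): [0], [1], [2], [3], [4], [5], [6], [7], [8], [9]
  1-simplices (30): (30 of them)
  2-simplices (20): (20 of them)

Hence C_0 ≅ Z^10, C_1 ≅ Z^30, C_2 ≅ Z^20.

∂_1: C_1 → C_0 is given by ∂[p,q] = [q] − [p].
The resulting 10×30 matrix has rank 9, and its Smith normal form has invariant factors (1,1,1,1,1,1,1,1,1).

∂_2: C_2 → C_1 acts by ∂[p,q,r] = [q,r] − [p,r] + [p,q]. For instance
  ∂[2,5,7] = [5,7] − [2,7] + [2,5],
  ∂[2,4,5] = [4,5] − [2,5] + [2,4].
As a 30×20 matrix over Z this has rank 20, with invariant factors (1,1,1,1,1,1,1,1,1,1,1,1,1,1,1,1,1,1,1,2).

From H_k ≅ ker(∂_k) / im(∂_{k+1}) we obtain:

  H_1: rank ker ∂_1 − rank ∂_2 = (30 − 9) − 20 = 1, and ∂_2 has invariant factor 2 > 1, so H_1 ≅ Z ⊕ Z_2.

H_1 = Z ⊕ Z_2.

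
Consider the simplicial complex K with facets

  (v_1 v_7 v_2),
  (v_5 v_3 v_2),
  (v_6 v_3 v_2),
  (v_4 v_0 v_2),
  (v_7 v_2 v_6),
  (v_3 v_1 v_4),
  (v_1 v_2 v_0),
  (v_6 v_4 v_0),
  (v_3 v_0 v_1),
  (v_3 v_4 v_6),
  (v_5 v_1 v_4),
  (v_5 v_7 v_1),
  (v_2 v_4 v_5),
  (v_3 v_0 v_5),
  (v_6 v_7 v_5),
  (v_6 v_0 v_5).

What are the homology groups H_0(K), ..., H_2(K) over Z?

Fix the vertex order v_0 < v_1 < v_2 < v_3 < v_4 < v_5 < v_6 < v_7 and write every simplex with vertices in increasing order. Then dim K = 2 and the simplices of K are:

  0-simplices (8): [v_0], [v_1], [v_2], [v_3], [v_4], [v_5], [v_6], [v_7]
  1-simplices (24): (24 of them)
  2-simplices (16): (16 of them)

so the chain groups are C_0 ≅ Z^8, C_1 ≅ Z^24, C_2 ≅ Z^16.

∂_1: C_1 → C_0 sends each edge [p,q] (with p < q) to q − p.
As a 8×24 matrix over Z this has rank 7, with invariant factors (1,1,1,1,1,1,1).

∂_2: C_2 → C_1 sends each 2-simplex [p,q,r] to [q,r] − [p,r] + [p,q]. For instance
  ∂[v_2,v_4,v_5] = [v_4,v_5] − [v_2,v_5] + [v_2,v_4],
  ∂[v_0,v_2,v_4] = [v_2,v_4] − [v_0,v_4] + [v_0,v_2].
The resulting 24×16 matrix has rank 15, and its Smith normal form has invariant factors (1,1,1,1,1,1,1,1,1,1,1,1,1,1,1).

Computing H_k = (kernel of ∂_k) / (image of ∂_{k+1}):

  H_0: rank C_0 − rank ∂_1 = 8 − 7 = 1, and the invariant factors of ∂_1 are all 1, so H_0 = Z.
  H_1: rank ker ∂_1 − rank ∂_2 = (24 − 7) − 15 = 2, and the invariant factors of ∂_2 are all 1, so H_1 = Z^2.
  H_2: rank ker ∂_2 − rank ∂_3 = (16 − 15) − 0 = 1, and there is no ∂_3, so H_2 = Z.

(K is a triangulation of the torus T^2.)

H_0 ≅ Z,  H_1 ≅ Z^2,  H_2 ≅ Z.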